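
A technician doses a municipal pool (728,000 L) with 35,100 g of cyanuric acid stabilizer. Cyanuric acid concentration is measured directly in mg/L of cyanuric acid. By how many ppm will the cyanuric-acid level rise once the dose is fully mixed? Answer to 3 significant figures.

48.2 ppm

Rise: 35,100 g / 728,000 L × 1000 = 48.21 mg/L.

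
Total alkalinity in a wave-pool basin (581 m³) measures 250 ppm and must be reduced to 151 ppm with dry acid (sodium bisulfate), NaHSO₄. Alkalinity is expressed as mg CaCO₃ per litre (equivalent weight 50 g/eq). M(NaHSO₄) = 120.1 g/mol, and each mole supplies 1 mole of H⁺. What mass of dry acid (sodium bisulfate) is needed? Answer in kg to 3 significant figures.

Volume: 581 m³ = 581,000 L.
Alkalinity to neutralize: (250 − 151) = 99 mg/L as CaCO₃ × 581,000 L = 57,520 g as CaCO₃.
Equivalents of H⁺ required: 57,520 ÷ 50 g/eq = 1150 eq = 1150 mol NaHSO₄.
Mass of NaHSO₄: 1150 × 120.1 = 138,200 g.

138 kg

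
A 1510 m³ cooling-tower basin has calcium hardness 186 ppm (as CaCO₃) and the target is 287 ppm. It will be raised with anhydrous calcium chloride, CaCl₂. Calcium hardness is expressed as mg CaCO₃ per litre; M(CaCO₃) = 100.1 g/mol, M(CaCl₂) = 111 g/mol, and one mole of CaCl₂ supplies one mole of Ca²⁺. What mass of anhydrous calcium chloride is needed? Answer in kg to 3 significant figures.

Volume: 1510 m³ = 1,510,000 L.
Hardness to add: (287 − 186) = 101 mg/L as CaCO₃ × 1,510,000 L = 152,500 g as CaCO₃.
Moles of Ca²⁺ (1 mol Ca²⁺ ≡ 1 mol CaCO₃): 152,500 / 100.1 g/mol = 1524 mol.
Mass of CaCl₂: 1524 × 111 = 169,100 g.

169 kg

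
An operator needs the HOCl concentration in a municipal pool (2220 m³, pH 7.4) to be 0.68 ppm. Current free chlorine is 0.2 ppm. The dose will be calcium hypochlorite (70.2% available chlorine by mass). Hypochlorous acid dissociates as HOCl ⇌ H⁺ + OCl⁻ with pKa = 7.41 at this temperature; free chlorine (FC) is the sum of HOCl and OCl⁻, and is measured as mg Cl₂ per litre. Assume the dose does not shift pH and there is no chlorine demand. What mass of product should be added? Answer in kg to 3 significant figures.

3.62 kg

Volume: 2220 m³ = 2,220,000 L.
[OCl⁻]/[HOCl] = 10^(pH − pKa) = 10^(7.4 − 7.41) = 0.9772; fraction as HOCl = 1/(1 + 0.9772) = 0.5058.
Free chlorine required for 0.68 ppm HOCl: 0.68 / 0.5058 = 1.345 ppm.
FC to add: 1.345 − 0.2 = 1.145 mg/L as Cl₂.
Cl₂ equivalent: 1.145 mg/L × 2,220,000 L = 2541 g.
Product at 70.2% available Cl: 2541 / 0.702 = 3619 g.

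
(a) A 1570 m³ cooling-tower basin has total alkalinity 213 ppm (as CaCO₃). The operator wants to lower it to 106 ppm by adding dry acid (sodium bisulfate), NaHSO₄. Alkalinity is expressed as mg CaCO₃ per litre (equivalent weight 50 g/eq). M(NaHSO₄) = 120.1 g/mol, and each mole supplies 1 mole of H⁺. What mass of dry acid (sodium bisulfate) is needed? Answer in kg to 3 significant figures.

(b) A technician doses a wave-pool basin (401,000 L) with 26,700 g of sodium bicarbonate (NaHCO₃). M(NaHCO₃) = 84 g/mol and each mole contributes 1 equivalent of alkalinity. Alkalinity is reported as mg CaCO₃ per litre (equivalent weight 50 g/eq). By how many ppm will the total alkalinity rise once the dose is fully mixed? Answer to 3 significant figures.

(a) 404 kg; (b) 39.6 ppm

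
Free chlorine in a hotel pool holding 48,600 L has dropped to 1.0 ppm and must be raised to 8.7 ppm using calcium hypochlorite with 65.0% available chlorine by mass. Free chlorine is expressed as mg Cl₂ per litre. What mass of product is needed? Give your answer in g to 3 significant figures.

576 g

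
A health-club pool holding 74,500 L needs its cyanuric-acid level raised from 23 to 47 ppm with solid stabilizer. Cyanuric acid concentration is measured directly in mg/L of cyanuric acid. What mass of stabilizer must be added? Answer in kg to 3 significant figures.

CYA to add: (47 − 23) = 24 mg/L × 74,500 L = 1788 g cyanuric acid.

1.79 kg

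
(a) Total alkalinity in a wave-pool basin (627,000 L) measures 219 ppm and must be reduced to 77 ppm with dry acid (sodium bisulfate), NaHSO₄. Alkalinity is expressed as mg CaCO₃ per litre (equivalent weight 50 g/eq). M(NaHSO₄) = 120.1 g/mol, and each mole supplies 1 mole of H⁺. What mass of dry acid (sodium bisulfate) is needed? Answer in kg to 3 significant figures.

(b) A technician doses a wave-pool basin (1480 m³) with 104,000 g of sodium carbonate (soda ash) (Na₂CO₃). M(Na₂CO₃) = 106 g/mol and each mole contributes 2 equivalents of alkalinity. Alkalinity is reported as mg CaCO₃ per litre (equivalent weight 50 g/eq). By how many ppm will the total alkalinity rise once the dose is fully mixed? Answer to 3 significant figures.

(a) 214 kg; (b) 66.3 ppm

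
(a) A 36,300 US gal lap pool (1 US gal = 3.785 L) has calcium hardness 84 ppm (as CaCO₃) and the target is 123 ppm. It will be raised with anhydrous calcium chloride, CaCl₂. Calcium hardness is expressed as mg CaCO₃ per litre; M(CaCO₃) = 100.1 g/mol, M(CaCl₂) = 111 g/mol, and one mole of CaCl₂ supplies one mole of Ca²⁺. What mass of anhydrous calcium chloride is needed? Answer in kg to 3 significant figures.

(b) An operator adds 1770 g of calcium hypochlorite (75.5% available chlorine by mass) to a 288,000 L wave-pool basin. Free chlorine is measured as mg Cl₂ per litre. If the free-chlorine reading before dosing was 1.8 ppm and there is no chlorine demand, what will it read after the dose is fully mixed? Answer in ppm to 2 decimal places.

(a) Volume: 36,300 US gal × 3.785 L/gal = 137,396 L.
(a) Hardness to add: (123 − 84) = 39 mg/L as CaCO₃ × 137,396 L = 5358 g as CaCO₃.
(a) Moles of Ca²⁺ (1 mol Ca²⁺ ≡ 1 mol CaCO₃): 5358 / 100.1 g/mol = 53.53 mol.
(a) Mass of CaCl₂: 53.53 × 111 = 5942 g.

(b) Available chlorine delivered: 1770 g × 0.755 = 1336 g as Cl₂.
(b) Concentration rise: 1336 g / 288,000 L = 4.64 mg/L = 4.64 ppm.
(b) Final FC: 1.8 + 4.64 = 6.44 ppm.

(a) 5.94 kg; (b) 6.44 ppm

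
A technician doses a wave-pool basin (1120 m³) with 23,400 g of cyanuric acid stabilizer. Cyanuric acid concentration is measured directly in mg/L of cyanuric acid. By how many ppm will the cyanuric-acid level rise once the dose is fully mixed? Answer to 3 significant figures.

20.9 ppm

Volume: 1120 m³ = 1,120,000 L.
Rise: 23,400 g / 1,120,000 L × 1000 = 20.89 mg/L.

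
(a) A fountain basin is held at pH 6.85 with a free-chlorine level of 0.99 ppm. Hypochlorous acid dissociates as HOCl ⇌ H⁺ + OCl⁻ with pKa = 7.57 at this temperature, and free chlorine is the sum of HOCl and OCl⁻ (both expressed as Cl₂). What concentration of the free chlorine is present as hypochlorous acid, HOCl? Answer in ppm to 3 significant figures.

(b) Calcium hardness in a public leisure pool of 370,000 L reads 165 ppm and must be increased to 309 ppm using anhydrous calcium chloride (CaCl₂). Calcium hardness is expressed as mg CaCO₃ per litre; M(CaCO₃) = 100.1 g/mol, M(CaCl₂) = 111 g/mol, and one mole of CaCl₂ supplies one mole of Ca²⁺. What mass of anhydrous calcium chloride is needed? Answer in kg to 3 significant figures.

(a) 0.832 ppm; (b) 59.1 kg

(a) [OCl⁻]/[HOCl] = 10^(pH − pKa) = 10^(6.85 − 7.57) = 10^-0.72 = 0.1905.
(a) Fraction as HOCl = 1 / (1 + 0.1905) = 0.84.
(a) HOCl = 0.84 × 0.99 ppm = 0.8316 ppm.

(b) Hardness to add: (309 − 165) = 144 mg/L as CaCO₃ × 370,000 L = 53,280 g as CaCO₃.
(b) Moles of Ca²⁺ (1 mol Ca²⁺ ≡ 1 mol CaCO₃): 53,280 / 100.1 g/mol = 532.3 mol.
(b) Mass of CaCl₂: 532.3 × 111 = 59,080 g.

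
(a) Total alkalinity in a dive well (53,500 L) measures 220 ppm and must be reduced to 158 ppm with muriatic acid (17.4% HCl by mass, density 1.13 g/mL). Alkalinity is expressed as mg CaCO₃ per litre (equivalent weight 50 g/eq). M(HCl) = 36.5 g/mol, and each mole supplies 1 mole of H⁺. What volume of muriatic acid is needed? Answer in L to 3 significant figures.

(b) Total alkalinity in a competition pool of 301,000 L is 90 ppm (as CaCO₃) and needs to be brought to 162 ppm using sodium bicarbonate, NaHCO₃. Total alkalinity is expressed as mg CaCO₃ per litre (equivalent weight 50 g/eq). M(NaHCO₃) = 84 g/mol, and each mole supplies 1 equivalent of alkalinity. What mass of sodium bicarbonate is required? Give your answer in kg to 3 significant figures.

(a) 12.3 L; (b) 36.4 kg

(a) Alkalinity to neutralize: (220 − 158) = 62 mg/L as CaCO₃ × 53,500 L = 3317 g as CaCO₃.
(a) Equivalents of H⁺ required: 3317 ÷ 50 g/eq = 66.34 eq = 66.34 mol HCl.
(a) Mass of HCl: 66.34 × 36.5 = 2421 g.
(a) Mass of 17.4% solution: 2421 / 0.174 = 13,920 g.
(a) Volume: 13,920 g ÷ 1.13 g/mL = 12,320 mL.

(b) Alkalinity to add: (162 − 90) = 72 mg/L as CaCO₃ × 301,000 L = 21,670 g as CaCO₃.
(b) Equivalents: 21,670 g ÷ 50 g/eq = 433.4 eq.
(b) NaHCO₃ supplies 1 eq per mole → 433.4 mol.
(b) Mass: 433.4 mol × 84 g/mol = 36,410 g.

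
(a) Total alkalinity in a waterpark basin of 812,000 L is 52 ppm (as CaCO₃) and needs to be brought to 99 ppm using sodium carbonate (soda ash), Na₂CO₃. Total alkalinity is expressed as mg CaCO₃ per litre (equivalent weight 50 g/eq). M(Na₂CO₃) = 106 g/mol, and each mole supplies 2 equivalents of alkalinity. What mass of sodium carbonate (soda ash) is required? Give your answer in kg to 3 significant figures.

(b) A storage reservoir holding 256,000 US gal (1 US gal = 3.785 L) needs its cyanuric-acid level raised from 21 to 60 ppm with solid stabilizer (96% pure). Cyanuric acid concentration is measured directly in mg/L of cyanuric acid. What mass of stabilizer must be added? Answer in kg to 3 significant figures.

(a) 40.5 kg; (b) 39.4 kg

(a) Alkalinity to add: (99 − 52) = 47 mg/L as CaCO₃ × 812,000 L = 38,160 g as CaCO₃.
(a) Equivalents: 38,160 g ÷ 50 g/eq = 763.3 eq.
(a) Each mole of Na₂CO₃ supplies 2 eq, so 763.3 / 2 = 381.6 mol.
(a) Mass: 381.6 mol × 106 g/mol = 40,450 g.

(b) Volume: 256,000 US gal × 3.785 L/gal = 968,960 L.
(b) CYA to add: (60 − 21) = 39 mg/L × 968,960 L = 37,790 g cyanuric acid.
(b) At 96% purity: 37,790 / 0.96 = 39,360 g product.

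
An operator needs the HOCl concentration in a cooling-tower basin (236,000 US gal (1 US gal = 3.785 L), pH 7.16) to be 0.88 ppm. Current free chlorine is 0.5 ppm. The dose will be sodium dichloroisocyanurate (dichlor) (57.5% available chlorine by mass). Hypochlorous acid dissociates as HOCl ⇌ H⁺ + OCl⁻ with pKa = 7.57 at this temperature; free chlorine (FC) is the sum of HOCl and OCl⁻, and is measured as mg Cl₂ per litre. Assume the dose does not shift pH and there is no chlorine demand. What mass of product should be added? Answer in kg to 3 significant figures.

Volume: 236,000 US gal × 3.785 L/gal = 893,260 L.
[OCl⁻]/[HOCl] = 10^(pH − pKa) = 10^(7.16 − 7.57) = 0.389; fraction as HOCl = 1/(1 + 0.389) = 0.7199.
Free chlorine required for 0.88 ppm HOCl: 0.88 / 0.7199 = 1.222 ppm.
FC to add: 1.222 − 0.5 = 0.7224 mg/L as Cl₂.
Cl₂ equivalent: 0.7224 mg/L × 893,260 L = 645.3 g.
Product at 57.5% available Cl: 645.3 / 0.575 = 1122 g.

1.12 kg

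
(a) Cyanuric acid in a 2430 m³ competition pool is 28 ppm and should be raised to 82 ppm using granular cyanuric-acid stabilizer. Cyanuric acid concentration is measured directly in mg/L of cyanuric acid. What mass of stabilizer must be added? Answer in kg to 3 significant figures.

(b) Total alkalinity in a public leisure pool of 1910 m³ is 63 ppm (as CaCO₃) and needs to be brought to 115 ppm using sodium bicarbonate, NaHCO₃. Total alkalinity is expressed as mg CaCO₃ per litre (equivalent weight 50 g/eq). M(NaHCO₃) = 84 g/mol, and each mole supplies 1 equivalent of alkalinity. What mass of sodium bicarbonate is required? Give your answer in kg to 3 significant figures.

(a) Volume: 2430 m³ = 2,430,000 L.
(a) CYA to add: (82 − 28) = 54 mg/L × 2,430,000 L = 131,200 g cyanuric acid.

(b) Volume: 1910 m³ = 1,910,000 L.
(b) Alkalinity to add: (115 − 63) = 52 mg/L as CaCO₃ × 1,910,000 L = 99,320 g as CaCO₃.
(b) Equivalents: 99,320 g ÷ 50 g/eq = 1986 eq.
(b) NaHCO₃ supplies 1 eq per mole → 1986 mol.
(b) Mass: 1986 mol × 84 g/mol = 166,900 g.

(a) 131 kg; (b) 167 kg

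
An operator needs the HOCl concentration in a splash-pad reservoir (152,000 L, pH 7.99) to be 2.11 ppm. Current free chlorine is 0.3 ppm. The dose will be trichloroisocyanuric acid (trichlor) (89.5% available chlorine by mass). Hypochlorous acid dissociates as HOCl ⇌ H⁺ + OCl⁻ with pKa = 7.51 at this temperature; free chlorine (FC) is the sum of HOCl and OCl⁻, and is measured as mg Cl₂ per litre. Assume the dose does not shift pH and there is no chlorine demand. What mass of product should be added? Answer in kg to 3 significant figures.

1.39 kg

[OCl⁻]/[HOCl] = 10^(pH − pKa) = 10^(7.99 − 7.51) = 3.02; fraction as HOCl = 1/(1 + 3.02) = 0.2488.
Free chlorine required for 2.11 ppm HOCl: 2.11 / 0.2488 = 8.482 ppm.
FC to add: 8.482 − 0.3 = 8.182 mg/L as Cl₂.
Cl₂ equivalent: 8.182 mg/L × 152,000 L = 1244 g.
Product at 89.5% available Cl: 1244 / 0.895 = 1390 g.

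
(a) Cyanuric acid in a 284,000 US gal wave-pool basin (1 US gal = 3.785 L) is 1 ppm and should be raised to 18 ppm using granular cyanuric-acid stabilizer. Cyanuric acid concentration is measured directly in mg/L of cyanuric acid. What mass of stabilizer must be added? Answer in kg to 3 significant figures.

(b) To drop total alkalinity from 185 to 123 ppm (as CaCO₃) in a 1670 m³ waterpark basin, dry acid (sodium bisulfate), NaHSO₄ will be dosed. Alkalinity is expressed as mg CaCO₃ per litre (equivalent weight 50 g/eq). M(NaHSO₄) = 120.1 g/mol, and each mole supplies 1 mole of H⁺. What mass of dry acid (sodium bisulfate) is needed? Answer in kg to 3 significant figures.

(a) 18.3 kg; (b) 249 kg

(a) Volume: 284,000 US gal × 3.785 L/gal = 1,074,940 L.
(a) CYA to add: (18 − 1) = 17 mg/L × 1,074,940 L = 18,270 g cyanuric acid.

(b) Volume: 1670 m³ = 1,670,000 L.
(b) Alkalinity to neutralize: (185 − 123) = 62 mg/L as CaCO₃ × 1,670,000 L = 103,500 g as CaCO₃.
(b) Equivalents of H⁺ required: 103,500 ÷ 50 g/eq = 2071 eq = 2071 mol NaHSO₄.
(b) Mass of NaHSO₄: 2071 × 120.1 = 248,700 g.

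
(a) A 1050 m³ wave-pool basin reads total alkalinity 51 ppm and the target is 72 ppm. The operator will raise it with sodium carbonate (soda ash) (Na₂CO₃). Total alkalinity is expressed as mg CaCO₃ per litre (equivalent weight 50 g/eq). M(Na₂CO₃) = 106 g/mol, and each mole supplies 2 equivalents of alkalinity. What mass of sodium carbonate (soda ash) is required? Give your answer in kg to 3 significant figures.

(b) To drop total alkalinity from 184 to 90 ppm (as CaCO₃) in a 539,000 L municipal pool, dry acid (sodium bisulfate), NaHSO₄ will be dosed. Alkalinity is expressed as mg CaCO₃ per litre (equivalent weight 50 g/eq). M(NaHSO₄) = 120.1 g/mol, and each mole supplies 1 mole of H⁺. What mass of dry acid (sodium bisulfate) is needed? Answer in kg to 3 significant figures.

(a) 23.4 kg; (b) 122 kg

(a) Volume: 1050 m³ = 1,050,000 L.
(a) Alkalinity to add: (72 − 51) = 21 mg/L as CaCO₃ × 1,050,000 L = 22,050 g as CaCO₃.
(a) Equivalents: 22,050 g ÷ 50 g/eq = 441 eq.
(a) Each mole of Na₂CO₃ supplies 2 eq, so 441 / 2 = 220.5 mol.
(a) Mass: 220.5 mol × 106 g/mol = 23,370 g.

(b) Alkalinity to neutralize: (184 − 90) = 94 mg/L as CaCO₃ × 539,000 L = 50,670 g as CaCO₃.
(b) Equivalents of H⁺ required: 50,670 ÷ 50 g/eq = 1013 eq = 1013 mol NaHSO₄.
(b) Mass of NaHSO₄: 1013 × 120.1 = 121,700 g.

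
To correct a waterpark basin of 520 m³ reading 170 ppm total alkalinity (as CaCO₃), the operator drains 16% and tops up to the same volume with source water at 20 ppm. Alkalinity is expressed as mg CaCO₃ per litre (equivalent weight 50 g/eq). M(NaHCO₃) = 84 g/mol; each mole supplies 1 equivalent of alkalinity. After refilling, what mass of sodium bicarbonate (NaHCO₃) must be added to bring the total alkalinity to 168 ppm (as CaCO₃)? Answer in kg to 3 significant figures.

19.2 kg

Volume: 520 m³ = 520,000 L.
After draining 16% and refilling: 170 × 0.84 + 20 × 0.16 = 146 ppm.
Deficit to target: 168 − 146 = 22 mg/L.
As CaCO₃: 22 mg/L × 520,000 L = 11,440 g; ÷ 50 g/eq ÷ 1 = 228.8 mol NaHCO₃.
Mass: 228.8 × 84 = 19,220 g.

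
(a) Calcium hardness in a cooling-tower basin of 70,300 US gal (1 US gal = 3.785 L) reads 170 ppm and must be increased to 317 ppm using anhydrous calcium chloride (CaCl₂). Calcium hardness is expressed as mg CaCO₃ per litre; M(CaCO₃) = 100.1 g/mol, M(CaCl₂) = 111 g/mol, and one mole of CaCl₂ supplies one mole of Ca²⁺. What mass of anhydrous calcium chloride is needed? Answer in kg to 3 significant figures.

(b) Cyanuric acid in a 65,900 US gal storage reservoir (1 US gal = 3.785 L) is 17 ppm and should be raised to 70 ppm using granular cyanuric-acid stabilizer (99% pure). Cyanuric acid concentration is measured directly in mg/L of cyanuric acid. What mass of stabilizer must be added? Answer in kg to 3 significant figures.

(a) Volume: 70,300 US gal × 3.785 L/gal = 266,086 L.
(a) Hardness to add: (317 − 170) = 147 mg/L as CaCO₃ × 266,086 L = 39,110 g as CaCO₃.
(a) Moles of Ca²⁺ (1 mol Ca²⁺ ≡ 1 mol CaCO₃): 39,110 / 100.1 g/mol = 390.8 mol.
(a) Mass of CaCl₂: 390.8 × 111 = 43,370 g.

(b) Volume: 65,900 US gal × 3.785 L/gal = 249,432 L.
(b) CYA to add: (70 − 17) = 53 mg/L × 249,432 L = 13,220 g cyanuric acid.
(b) At 99% purity: 13,220 / 0.99 = 13,350 g product.

(a) 43.4 kg; (b) 13.4 kg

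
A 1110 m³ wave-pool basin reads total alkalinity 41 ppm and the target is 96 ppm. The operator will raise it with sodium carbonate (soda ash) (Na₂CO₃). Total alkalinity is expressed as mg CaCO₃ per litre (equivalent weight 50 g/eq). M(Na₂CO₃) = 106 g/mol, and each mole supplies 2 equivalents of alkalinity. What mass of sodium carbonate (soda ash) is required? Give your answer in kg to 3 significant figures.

64.7 kg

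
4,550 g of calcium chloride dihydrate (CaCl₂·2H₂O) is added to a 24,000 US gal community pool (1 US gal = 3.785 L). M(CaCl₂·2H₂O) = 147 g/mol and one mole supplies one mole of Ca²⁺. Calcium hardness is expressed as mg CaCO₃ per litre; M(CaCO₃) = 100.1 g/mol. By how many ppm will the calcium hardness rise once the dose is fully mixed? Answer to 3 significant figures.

Volume: 24,000 US gal × 3.785 L/gal = 90,840 L.
Moles of Ca²⁺: 4,550 g ÷ 147 g/mol = 30.95 mol.
As CaCO₃: 30.95 mol × 100.1 g/mol = 3098 g.
Rise: 3098 g / 90,840 L × 1000 = 34.11 mg/L.

34.1 ppm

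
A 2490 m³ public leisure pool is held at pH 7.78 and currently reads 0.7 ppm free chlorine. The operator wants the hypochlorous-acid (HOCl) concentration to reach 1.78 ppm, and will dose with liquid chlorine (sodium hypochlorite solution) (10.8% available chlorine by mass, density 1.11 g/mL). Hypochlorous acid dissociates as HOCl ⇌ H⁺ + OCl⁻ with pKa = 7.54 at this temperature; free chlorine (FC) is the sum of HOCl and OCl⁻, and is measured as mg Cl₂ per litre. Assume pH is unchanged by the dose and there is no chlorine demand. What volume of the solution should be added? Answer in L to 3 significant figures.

86.7 L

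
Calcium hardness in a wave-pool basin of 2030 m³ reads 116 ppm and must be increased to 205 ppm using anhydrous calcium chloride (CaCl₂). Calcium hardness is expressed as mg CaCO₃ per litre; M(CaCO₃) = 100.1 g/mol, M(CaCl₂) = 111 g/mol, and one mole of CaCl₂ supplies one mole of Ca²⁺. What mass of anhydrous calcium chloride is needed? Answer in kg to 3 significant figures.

Volume: 2030 m³ = 2,030,000 L.
Hardness to add: (205 − 116) = 89 mg/L as CaCO₃ × 2,030,000 L = 180,700 g as CaCO₃.
Moles of Ca²⁺ (1 mol Ca²⁺ ≡ 1 mol CaCO₃): 180,700 / 100.1 g/mol = 1805 mol.
Mass of CaCl₂: 1805 × 111 = 200,300 g.

200 kg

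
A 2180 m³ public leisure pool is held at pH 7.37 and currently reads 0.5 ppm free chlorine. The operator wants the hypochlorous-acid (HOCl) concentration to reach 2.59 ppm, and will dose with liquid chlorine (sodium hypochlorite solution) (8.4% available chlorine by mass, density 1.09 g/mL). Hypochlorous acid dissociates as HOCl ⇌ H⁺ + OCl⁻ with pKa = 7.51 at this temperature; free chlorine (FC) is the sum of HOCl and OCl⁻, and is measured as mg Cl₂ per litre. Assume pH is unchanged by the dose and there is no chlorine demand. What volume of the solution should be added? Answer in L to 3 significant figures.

Volume: 2180 m³ = 2,180,000 L.
[OCl⁻]/[HOCl] = 10^(pH − pKa) = 10^(7.37 − 7.51) = 0.7244; fraction as HOCl = 1/(1 + 0.7244) = 0.5799.
Free chlorine required for 2.59 ppm HOCl: 2.59 / 0.5799 = 4.466 ppm.
FC to add: 4.466 − 0.5 = 3.966 mg/L as Cl₂.
Cl₂ equivalent: 3.966 mg/L × 2,180,000 L = 8647 g.
Product at 8.4% available Cl: 8647 / 0.084 = 102,900 g.
Volume: 102,900 g ÷ 1.09 g/mL = 94,440 mL.

94.4 L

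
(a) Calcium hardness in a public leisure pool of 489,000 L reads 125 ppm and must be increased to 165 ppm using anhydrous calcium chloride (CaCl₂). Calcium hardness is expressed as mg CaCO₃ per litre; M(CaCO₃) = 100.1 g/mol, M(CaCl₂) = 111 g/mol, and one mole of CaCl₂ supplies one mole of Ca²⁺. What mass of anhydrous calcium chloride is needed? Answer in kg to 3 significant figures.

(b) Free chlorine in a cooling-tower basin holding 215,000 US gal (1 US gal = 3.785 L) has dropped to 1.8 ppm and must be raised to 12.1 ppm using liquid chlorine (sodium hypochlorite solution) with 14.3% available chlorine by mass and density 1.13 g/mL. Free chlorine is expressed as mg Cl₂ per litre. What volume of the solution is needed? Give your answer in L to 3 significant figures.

(a) Hardness to add: (165 − 125) = 40 mg/L as CaCO₃ × 489,000 L = 19,560 g as CaCO₃.
(a) Moles of Ca²⁺ (1 mol Ca²⁺ ≡ 1 mol CaCO₃): 19,560 / 100.1 g/mol = 195.4 mol.
(a) Mass of CaCl₂: 195.4 × 111 = 21,690 g.

(b) Volume: 215,000 US gal × 3.785 L/gal = 813,775 L.
(b) Chlorine deficit: 12.1 − 1.8 = 10.3 ppm = 10.3 mg/L as Cl₂.
(b) Cl₂ equivalent needed: 10.3 mg/L × 813,775 L = 8,382,000 mg = 8382 g.
(b) Product at 14.3% available chlorine: 8382 / 0.143 = 58,610 g.
(b) Volume at density 1.13 g/mL: 58,610 g ÷ 1.13 g/mL = 51,870 mL.

(a) 21.7 kg; (b) 51.9 L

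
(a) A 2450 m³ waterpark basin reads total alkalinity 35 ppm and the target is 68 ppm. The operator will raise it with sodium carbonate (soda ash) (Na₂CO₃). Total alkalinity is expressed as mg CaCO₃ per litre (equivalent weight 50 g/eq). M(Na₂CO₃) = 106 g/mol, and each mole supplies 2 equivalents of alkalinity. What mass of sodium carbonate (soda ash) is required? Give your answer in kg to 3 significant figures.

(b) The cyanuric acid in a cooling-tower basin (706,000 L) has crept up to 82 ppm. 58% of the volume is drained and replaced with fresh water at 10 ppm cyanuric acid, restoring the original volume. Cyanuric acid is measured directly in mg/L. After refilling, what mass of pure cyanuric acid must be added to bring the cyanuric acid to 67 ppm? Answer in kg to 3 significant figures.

(a) Volume: 2450 m³ = 2,450,000 L.
(a) Alkalinity to add: (68 − 35) = 33 mg/L as CaCO₃ × 2,450,000 L = 80,850 g as CaCO₃.
(a) Equivalents: 80,850 g ÷ 50 g/eq = 1617 eq.
(a) Each mole of Na₂CO₃ supplies 2 eq, so 1617 / 2 = 808.5 mol.
(a) Mass: 808.5 mol × 106 g/mol = 85,700 g.

(b) After draining 58% and refilling: 82 × 0.42 + 10 × 0.58 = 40.24 ppm.
(b) Deficit to target: 67 − 40.24 = 26.76 mg/L.
(b) Mass: 26.76 mg/L × 706,000 L = 18,890 g cyanuric acid.

(a) 85.7 kg; (b) 18.9 kg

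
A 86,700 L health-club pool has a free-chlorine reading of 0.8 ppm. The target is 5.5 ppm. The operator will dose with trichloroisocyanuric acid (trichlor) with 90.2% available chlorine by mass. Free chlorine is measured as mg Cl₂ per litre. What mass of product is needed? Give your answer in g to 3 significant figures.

452 g

Chlorine deficit: 5.5 − 0.8 = 4.7 ppm = 4.7 mg/L as Cl₂.
Cl₂ equivalent needed: 4.7 mg/L × 86,700 L = 407,500 mg = 407.5 g.
Product at 90.2% available chlorine: 407.5 / 0.902 = 451.8 g.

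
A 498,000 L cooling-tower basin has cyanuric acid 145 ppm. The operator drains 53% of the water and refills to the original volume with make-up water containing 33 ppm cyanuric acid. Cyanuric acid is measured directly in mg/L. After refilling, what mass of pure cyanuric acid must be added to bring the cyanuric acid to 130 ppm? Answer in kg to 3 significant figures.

22.1 kg

After draining 53% and refilling: 145 × 0.47 + 33 × 0.53 = 85.64 ppm.
Deficit to target: 130 − 85.64 = 44.36 mg/L.
Mass: 44.36 mg/L × 498,000 L = 22,090 g cyanuric acid.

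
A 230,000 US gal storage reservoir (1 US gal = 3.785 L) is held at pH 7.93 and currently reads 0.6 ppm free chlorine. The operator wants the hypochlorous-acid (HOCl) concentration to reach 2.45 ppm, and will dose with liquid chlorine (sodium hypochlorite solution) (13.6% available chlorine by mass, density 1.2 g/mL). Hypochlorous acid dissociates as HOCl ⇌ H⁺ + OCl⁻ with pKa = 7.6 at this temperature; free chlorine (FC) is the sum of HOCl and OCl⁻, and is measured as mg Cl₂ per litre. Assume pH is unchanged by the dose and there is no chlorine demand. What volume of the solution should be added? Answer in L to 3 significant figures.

37.8 L

Volume: 230,000 US gal × 3.785 L/gal = 870,550 L.
[OCl⁻]/[HOCl] = 10^(pH − pKa) = 10^(7.93 − 7.6) = 2.138; fraction as HOCl = 1/(1 + 2.138) = 0.3187.
Free chlorine required for 2.45 ppm HOCl: 2.45 / 0.3187 = 7.688 ppm.
FC to add: 7.688 − 0.6 = 7.088 mg/L as Cl₂.
Cl₂ equivalent: 7.088 mg/L × 870,550 L = 6170 g.
Product at 13.6% available Cl: 6170 / 0.136 = 45,370 g.
Volume: 45,370 g ÷ 1.2 g/mL = 37,810 mL.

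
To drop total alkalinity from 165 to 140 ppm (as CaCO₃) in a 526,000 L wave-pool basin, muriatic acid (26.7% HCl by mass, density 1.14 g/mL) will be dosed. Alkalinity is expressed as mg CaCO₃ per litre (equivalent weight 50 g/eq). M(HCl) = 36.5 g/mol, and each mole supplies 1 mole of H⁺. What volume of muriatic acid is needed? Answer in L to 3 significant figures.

Alkalinity to neutralize: (165 − 140) = 25 mg/L as CaCO₃ × 526,000 L = 13,150 g as CaCO₃.
Equivalents of H⁺ required: 13,150 ÷ 50 g/eq = 263 eq = 263 mol HCl.
Mass of HCl: 263 × 36.5 = 9600 g.
Mass of 26.7% solution: 9600 / 0.267 = 35,950 g.
Volume: 35,950 g ÷ 1.14 g/mL = 31,540 mL.

31.5 L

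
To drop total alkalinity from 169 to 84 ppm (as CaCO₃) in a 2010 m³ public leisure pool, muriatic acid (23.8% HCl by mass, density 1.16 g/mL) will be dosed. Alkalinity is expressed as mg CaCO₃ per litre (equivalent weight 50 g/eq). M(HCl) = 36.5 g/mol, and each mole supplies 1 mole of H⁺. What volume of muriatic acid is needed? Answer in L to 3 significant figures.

452 L

Volume: 2010 m³ = 2,010,000 L.
Alkalinity to neutralize: (169 − 84) = 85 mg/L as CaCO₃ × 2,010,000 L = 170,800 g as CaCO₃.
Equivalents of H⁺ required: 170,800 ÷ 50 g/eq = 3417 eq = 3417 mol HCl.
Mass of HCl: 3417 × 36.5 = 124,700 g.
Mass of 23.8% solution: 124,700 / 0.238 = 524,000 g.
Volume: 524,000 g ÷ 1.16 g/mL = 451,800 mL.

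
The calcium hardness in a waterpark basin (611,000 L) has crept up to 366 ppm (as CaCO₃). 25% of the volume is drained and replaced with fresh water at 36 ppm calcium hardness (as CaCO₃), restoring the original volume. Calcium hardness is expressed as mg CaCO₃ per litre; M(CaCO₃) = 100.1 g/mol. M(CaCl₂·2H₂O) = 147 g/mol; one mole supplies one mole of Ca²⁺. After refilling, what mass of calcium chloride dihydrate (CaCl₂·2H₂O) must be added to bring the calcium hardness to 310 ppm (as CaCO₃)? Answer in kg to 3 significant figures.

23.8 kg

After draining 25% and refilling: 366 × 0.75 + 36 × 0.25 = 283.5 ppm.
Deficit to target: 310 − 283.5 = 26.5 mg/L.
As CaCO₃: 26.5 mg/L × 611,000 L = 16,190 g; ÷ 100.1 = 161.8 mol Ca²⁺.
Mass: 161.8 × 147 = 23,780 g.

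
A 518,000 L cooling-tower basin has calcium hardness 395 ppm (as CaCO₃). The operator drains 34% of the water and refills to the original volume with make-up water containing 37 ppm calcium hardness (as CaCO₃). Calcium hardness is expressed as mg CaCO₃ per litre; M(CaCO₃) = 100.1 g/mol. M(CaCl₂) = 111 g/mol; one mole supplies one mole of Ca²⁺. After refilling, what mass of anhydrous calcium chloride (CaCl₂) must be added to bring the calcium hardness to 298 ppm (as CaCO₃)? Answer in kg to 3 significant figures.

After draining 34% and refilling: 395 × 0.66 + 37 × 0.34 = 273.28 ppm.
Deficit to target: 298 − 273.28 = 24.72 mg/L.
As CaCO₃: 24.72 mg/L × 518,000 L = 12,800 g; ÷ 100.1 = 127.9 mol Ca²⁺.
Mass: 127.9 × 111 = 14,200 g.

14.2 kg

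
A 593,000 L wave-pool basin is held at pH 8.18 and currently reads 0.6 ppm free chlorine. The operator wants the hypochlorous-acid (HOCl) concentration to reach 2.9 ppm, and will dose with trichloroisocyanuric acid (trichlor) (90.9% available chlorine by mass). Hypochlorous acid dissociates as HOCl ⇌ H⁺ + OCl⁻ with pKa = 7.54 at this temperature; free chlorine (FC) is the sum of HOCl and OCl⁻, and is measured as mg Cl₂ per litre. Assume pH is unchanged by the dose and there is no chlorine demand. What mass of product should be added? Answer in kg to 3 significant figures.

9.76 kg

[OCl⁻]/[HOCl] = 10^(pH − pKa) = 10^(8.18 − 7.54) = 4.365; fraction as HOCl = 1/(1 + 4.365) = 0.1864.
Free chlorine required for 2.9 ppm HOCl: 2.9 / 0.1864 = 15.56 ppm.
FC to add: 15.56 − 0.6 = 14.96 mg/L as Cl₂.
Cl₂ equivalent: 14.96 mg/L × 593,000 L = 8871 g.
Product at 90.9% available Cl: 8871 / 0.909 = 9759 g.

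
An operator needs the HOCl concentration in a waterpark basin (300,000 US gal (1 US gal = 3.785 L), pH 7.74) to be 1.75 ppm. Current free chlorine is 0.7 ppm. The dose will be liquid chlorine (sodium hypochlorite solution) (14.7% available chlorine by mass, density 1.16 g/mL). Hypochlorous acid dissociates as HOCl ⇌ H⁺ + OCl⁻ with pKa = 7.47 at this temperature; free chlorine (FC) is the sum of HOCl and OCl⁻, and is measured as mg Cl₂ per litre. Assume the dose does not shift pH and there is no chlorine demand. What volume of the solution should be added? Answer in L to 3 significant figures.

28.7 L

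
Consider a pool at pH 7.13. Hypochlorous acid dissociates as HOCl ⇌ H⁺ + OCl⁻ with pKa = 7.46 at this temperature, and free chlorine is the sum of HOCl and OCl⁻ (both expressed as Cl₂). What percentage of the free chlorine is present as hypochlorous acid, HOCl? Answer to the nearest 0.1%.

[OCl⁻]/[HOCl] = 10^(pH − pKa) = 10^(7.13 − 7.46) = 10^-0.33 = 0.4677.
Fraction as HOCl = 1 / (1 + 0.4677) = 0.6813.

68.1%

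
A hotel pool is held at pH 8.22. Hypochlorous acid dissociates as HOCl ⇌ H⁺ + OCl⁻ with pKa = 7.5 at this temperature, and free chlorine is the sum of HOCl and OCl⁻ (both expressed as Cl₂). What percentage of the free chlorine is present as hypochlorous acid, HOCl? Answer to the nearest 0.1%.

[OCl⁻]/[HOCl] = 10^(pH − pKa) = 10^(8.22 − 7.5) = 10^0.72 = 5.248.
Fraction as HOCl = 1 / (1 + 5.248) = 0.16.

16.0%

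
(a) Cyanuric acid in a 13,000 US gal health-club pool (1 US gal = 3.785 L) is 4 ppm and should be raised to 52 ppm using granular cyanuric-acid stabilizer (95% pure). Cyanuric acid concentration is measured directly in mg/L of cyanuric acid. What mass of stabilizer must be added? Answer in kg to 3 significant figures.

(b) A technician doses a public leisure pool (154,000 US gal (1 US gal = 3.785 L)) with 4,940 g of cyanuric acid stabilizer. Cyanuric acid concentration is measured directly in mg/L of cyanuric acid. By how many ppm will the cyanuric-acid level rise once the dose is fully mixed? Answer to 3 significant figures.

(a) 2.49 kg; (b) 8.48 ppm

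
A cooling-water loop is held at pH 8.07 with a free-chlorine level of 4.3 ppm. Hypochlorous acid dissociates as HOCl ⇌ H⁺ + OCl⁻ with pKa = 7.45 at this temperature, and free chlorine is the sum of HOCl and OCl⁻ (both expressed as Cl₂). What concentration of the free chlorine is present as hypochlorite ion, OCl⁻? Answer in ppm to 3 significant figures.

[OCl⁻]/[HOCl] = 10^(pH − pKa) = 10^(8.07 − 7.45) = 10^0.62 = 4.169.
Fraction as HOCl = 1 / (1 + 4.169) = 0.1935.
OCl⁻ = (1 − 0.1935) × 4.3 ppm = 3.468 ppm.

3.47 ppm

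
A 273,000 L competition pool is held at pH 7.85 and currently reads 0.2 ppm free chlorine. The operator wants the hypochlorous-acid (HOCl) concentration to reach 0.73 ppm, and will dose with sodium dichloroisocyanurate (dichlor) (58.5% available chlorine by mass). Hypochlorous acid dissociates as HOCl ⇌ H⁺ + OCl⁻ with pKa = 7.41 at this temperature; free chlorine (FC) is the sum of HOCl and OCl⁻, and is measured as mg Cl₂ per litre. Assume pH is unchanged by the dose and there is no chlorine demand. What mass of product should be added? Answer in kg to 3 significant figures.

1.19 kg

[OCl⁻]/[HOCl] = 10^(pH − pKa) = 10^(7.85 − 7.41) = 2.754; fraction as HOCl = 1/(1 + 2.754) = 0.2664.
Free chlorine required for 0.73 ppm HOCl: 0.73 / 0.2664 = 2.741 ppm.
FC to add: 2.741 − 0.2 = 2.541 mg/L as Cl₂.
Cl₂ equivalent: 2.541 mg/L × 273,000 L = 693.6 g.
Product at 58.5% available Cl: 693.6 / 0.585 = 1186 g.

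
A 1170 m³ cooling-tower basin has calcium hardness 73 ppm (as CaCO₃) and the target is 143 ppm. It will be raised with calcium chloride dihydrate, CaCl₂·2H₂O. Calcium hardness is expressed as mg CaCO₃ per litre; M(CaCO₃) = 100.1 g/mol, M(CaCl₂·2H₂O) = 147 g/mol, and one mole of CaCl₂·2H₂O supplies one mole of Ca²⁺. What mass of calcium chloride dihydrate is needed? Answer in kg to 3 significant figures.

120 kg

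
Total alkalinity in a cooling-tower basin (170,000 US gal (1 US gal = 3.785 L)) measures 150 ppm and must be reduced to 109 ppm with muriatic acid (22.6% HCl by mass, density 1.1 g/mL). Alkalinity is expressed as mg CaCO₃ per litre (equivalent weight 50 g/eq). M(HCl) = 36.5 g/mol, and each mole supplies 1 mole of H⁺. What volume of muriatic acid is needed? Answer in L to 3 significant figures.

77.5 L

Volume: 170,000 US gal × 3.785 L/gal = 643,450 L.
Alkalinity to neutralize: (150 − 109) = 41 mg/L as CaCO₃ × 643,450 L = 26,380 g as CaCO₃.
Equivalents of H⁺ required: 26,380 ÷ 50 g/eq = 527.6 eq = 527.6 mol HCl.
Mass of HCl: 527.6 × 36.5 = 19,260 g.
Mass of 22.6% solution: 19,260 / 0.226 = 85,210 g.
Volume: 85,210 g ÷ 1.1 g/mL = 77,470 mL.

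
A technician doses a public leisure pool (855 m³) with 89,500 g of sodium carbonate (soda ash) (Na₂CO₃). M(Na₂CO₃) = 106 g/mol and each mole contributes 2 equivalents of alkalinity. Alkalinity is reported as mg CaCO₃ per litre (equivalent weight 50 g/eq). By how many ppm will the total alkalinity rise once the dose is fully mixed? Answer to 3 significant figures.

Volume: 855 m³ = 855,000 L.
Moles of Na₂CO₃: 89,500 g ÷ 106 g/mol = 844.3 mol → 1689 eq of alkalinity.
As CaCO₃: 1689 eq × 50 g/eq = 84,430 g.
Rise: 84,430 g / 855,000 L × 1000 = 98.75 mg/L.

98.8 ppm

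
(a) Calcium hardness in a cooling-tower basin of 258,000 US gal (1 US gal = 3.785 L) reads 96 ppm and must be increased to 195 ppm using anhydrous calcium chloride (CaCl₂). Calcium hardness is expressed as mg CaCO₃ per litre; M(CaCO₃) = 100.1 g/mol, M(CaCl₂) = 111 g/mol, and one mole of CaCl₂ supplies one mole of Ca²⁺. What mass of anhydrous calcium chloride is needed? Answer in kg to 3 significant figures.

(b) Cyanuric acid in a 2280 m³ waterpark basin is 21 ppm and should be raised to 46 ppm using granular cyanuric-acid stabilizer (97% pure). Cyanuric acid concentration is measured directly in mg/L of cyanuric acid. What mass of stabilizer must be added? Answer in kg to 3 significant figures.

(a) Volume: 258,000 US gal × 3.785 L/gal = 976,530 L.
(a) Hardness to add: (195 − 96) = 99 mg/L as CaCO₃ × 976,530 L = 96,680 g as CaCO₃.
(a) Moles of Ca²⁺ (1 mol Ca²⁺ ≡ 1 mol CaCO₃): 96,680 / 100.1 g/mol = 965.8 mol.
(a) Mass of CaCl₂: 965.8 × 111 = 107,200 g.

(b) Volume: 2280 m³ = 2,280,000 L.
(b) CYA to add: (46 − 21) = 25 mg/L × 2,280,000 L = 57,000 g cyanuric acid.
(b) At 97% purity: 57,000 / 0.97 = 58,760 g product.

(a) 107 kg; (b) 58.8 kg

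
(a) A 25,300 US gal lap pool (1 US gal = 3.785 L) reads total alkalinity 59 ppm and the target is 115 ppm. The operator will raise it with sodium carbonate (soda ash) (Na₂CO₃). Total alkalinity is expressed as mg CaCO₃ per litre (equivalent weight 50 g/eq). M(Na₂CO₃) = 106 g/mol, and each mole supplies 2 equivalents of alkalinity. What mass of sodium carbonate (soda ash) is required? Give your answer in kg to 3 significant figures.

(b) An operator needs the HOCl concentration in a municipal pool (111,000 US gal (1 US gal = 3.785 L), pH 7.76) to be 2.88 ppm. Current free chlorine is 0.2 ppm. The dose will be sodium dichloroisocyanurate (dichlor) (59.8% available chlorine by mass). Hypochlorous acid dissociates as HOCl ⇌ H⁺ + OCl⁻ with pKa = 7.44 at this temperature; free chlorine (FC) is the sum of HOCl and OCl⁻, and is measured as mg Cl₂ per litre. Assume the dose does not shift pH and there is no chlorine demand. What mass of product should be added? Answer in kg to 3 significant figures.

(a) 5.68 kg; (b) 6.11 kg

(a) Volume: 25,300 US gal × 3.785 L/gal = 95,760 L.
(a) Alkalinity to add: (115 − 59) = 56 mg/L as CaCO₃ × 95,760 L = 5363 g as CaCO₃.
(a) Equivalents: 5363 g ÷ 50 g/eq = 107.3 eq.
(a) Each mole of Na₂CO₃ supplies 2 eq, so 107.3 / 2 = 53.63 mol.
(a) Mass: 53.63 mol × 106 g/mol = 5684 g.

(b) Volume: 111,000 US gal × 3.785 L/gal = 420,135 L.
(b) [OCl⁻]/[HOCl] = 10^(pH − pKa) = 10^(7.76 − 7.44) = 2.089; fraction as HOCl = 1/(1 + 2.089) = 0.3237.
(b) Free chlorine required for 2.88 ppm HOCl: 2.88 / 0.3237 = 8.897 ppm.
(b) FC to add: 8.897 − 0.2 = 8.697 mg/L as Cl₂.
(b) Cl₂ equivalent: 8.697 mg/L × 420,135 L = 3654 g.
(b) Product at 59.8% available Cl: 3654 / 0.598 = 6110 g.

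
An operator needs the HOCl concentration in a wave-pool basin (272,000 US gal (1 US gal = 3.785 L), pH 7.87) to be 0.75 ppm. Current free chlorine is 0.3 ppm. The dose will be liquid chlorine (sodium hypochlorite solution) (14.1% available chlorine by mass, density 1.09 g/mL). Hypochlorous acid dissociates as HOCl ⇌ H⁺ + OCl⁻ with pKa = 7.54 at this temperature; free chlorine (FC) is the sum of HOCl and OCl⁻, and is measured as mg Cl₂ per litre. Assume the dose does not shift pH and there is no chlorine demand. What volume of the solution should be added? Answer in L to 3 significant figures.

Volume: 272,000 US gal × 3.785 L/gal = 1,029,520 L.
[OCl⁻]/[HOCl] = 10^(pH − pKa) = 10^(7.87 − 7.54) = 2.138; fraction as HOCl = 1/(1 + 2.138) = 0.3187.
Free chlorine required for 0.75 ppm HOCl: 0.75 / 0.3187 = 2.353 ppm.
FC to add: 2.353 − 0.3 = 2.053 mg/L as Cl₂.
Cl₂ equivalent: 2.053 mg/L × 1,029,520 L = 2114 g.
Product at 14.1% available Cl: 2114 / 0.141 = 14,990 g.
Volume: 14,990 g ÷ 1.09 g/mL = 13,760 mL.

13.8 L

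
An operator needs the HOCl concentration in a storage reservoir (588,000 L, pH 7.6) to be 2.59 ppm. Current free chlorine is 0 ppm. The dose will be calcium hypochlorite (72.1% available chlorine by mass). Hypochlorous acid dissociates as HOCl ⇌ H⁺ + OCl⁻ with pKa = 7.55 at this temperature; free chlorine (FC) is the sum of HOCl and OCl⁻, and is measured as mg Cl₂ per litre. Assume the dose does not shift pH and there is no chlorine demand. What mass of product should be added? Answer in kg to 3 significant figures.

[OCl⁻]/[HOCl] = 10^(pH − pKa) = 10^(7.6 − 7.55) = 1.122; fraction as HOCl = 1/(1 + 1.122) = 0.4712.
Free chlorine required for 2.59 ppm HOCl: 2.59 / 0.4712 = 5.496 ppm.
FC to add: 5.496 − 0 = 5.496 mg/L as Cl₂.
Cl₂ equivalent: 5.496 mg/L × 588,000 L = 3232 g.
Product at 72.1% available Cl: 3232 / 0.721 = 4482 g.

4.48 kg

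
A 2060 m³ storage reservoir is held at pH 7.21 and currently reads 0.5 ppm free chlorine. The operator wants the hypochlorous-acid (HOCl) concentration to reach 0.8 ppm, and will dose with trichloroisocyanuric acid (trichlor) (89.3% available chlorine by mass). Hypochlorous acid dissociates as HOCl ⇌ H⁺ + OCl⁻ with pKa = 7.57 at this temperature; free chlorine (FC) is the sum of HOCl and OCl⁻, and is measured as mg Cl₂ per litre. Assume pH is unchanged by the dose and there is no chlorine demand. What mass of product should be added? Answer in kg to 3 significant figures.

Volume: 2060 m³ = 2,060,000 L.
[OCl⁻]/[HOCl] = 10^(pH − pKa) = 10^(7.21 − 7.57) = 0.4365; fraction as HOCl = 1/(1 + 0.4365) = 0.6961.
Free chlorine required for 0.8 ppm HOCl: 0.8 / 0.6961 = 1.149 ppm.
FC to add: 1.149 − 0.5 = 0.6492 mg/L as Cl₂.
Cl₂ equivalent: 0.6492 mg/L × 2,060,000 L = 1337 g.
Product at 89.3% available Cl: 1337 / 0.893 = 1498 g.

1.50 kg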